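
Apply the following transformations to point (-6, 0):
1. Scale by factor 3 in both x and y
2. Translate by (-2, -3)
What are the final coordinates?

Step 1: Scale (-6, 0) by 3 → (-18, 0)
Step 2: Translate by (-2, -3) → (-20, -3)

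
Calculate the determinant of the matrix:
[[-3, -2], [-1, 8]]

For a 2×2 matrix [[a, b], [c, d]], det = ad - bc
det = (-3)(8) - (-2)(-1) = -24 - 2 = -26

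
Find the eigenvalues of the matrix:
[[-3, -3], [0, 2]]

Characteristic equation: det(A - λI) = 0
λ² - (trace)λ + (det) = 0
trace = -3 + 2 = -1, det = (-3)(2) - (-3)(0) = -6
λ² - (-1)λ + (-6) = 0
λ = (-1 ± √((-1)² - 4·(-6))) / 2 = (-1 ± √25) / 2
Solving: λ = -3, 2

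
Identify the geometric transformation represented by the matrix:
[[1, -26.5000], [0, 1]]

This matrix represents: horizontal shear with factor -26.5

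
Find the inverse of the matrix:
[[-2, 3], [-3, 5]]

For [[a,b],[c,d]], inverse = (1/det)·[[d,-b],[-c,a]]
det = (-2)(5) - (3)(-3) = -10 - -9 = -1
Inverse = (1/-1)·[[5, -3], [3, -2]]
= [[-5, 3], [-3, 2]]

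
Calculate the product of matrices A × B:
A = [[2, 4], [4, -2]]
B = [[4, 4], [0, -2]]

Matrix multiplication:
C[0][0] = 2×4 + 4×0 = 8
C[0][1] = 2×4 + 4×-2 = 0
C[1][0] = 4×4 + -2×0 = 16
C[1][1] = 4×4 + -2×-2 = 20
Result: [[8, 0], [16, 20]]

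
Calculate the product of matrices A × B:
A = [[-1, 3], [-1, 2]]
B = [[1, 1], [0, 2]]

Matrix multiplication:
C[0][0] = -1×1 + 3×0 = -1
C[0][1] = -1×1 + 3×2 = 5
C[1][0] = -1×1 + 2×0 = -1
C[1][1] = -1×1 + 2×2 = 3
Result: [[-1, 5], [-1, 3]]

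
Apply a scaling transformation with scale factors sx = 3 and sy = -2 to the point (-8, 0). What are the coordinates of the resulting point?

Scaling matrix:
[[3, 0], [0, -2]]
Result: (-8 × 3, 0 × -2) = (-24, 0)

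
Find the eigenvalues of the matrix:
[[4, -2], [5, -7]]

Characteristic equation: det(A - λI) = 0
λ² - (trace)λ + (det) = 0
trace = 4 + -7 = -3, det = (4)(-7) - (-2)(5) = -18
λ² - (-3)λ + (-18) = 0
λ = (-3 ± √((-3)² - 4·(-18))) / 2 = (-3 ± √81) / 2
Solving: λ = -6, 3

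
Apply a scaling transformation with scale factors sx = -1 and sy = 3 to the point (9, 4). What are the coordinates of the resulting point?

Scaling matrix:
[[-1, 0], [0, 3]]
Result: (9 × -1, 4 × 3) = (-9, 12)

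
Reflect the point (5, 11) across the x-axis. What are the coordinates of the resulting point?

Reflection across x-axis: (5, 11) → (5, -11)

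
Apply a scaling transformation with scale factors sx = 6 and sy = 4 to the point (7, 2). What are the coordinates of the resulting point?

Scaling matrix:
[[6, 0], [0, 4]]
Result: (7 × 6, 2 × 4) = (42, 8)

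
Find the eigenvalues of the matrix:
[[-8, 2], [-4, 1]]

Characteristic equation: det(A - λI) = 0
λ² - (trace)λ + (det) = 0
trace = -8 + 1 = -7, det = (-8)(1) - (2)(-4) = 0
λ² - (-7)λ + (0) = 0
λ = (-7 ± √((-7)² - 4·(0))) / 2 = (-7 ± √49) / 2
Solving: λ = -7, 0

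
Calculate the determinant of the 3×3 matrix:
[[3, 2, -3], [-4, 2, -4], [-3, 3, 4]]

Expansion along first row:
det = 3·det([[2,-4],[3,4]]) - 2·det([[-4,-4],[-3,4]]) + -3·det([[-4,2],[-3,3]])
    = 3·(2·4 - -4·3) - 2·(-4·4 - -4·-3) + -3·(-4·3 - 2·-3)
    = 3·20 - 2·-28 + -3·-6
    = 60 + 56 + 18 = 134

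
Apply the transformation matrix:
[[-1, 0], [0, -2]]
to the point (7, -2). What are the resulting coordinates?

Matrix multiplication:
[[-1, 0], [0, -2]] × [7, -2]ᵀ
= [(-1)(7) + (0)(-2), (0)(7) + (-2)(-2)]ᵀ
= [-7, 4]ᵀ
Result: (-7, 4)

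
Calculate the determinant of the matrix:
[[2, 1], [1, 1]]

For a 2×2 matrix [[a, b], [c, d]], det = ad - bc
det = (2)(1) - (1)(1) = 2 - 1 = 1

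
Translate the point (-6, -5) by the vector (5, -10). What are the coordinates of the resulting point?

Translation by (5, -10) (homogeneous matrix [[1, 0, 5], [0, 1, -10], [0, 0, 1]]):
x' = -6 + 5 = -1
y' = -5 + -10 = -15
Result: (-1, -15)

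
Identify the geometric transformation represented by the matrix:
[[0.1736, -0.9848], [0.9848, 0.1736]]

This matrix represents: rotation by 80° counterclockwise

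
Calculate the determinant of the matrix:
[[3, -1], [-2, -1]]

For a 2×2 matrix [[a, b], [c, d]], det = ad - bc
det = (3)(-1) - (-1)(-2) = -3 - 2 = -5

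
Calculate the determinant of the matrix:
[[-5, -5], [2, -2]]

For a 2×2 matrix [[a, b], [c, d]], det = ad - bc
det = (-5)(-2) - (-5)(2) = 10 - -10 = 20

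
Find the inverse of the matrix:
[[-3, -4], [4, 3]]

For [[a,b],[c,d]], inverse = (1/det)·[[d,-b],[-c,a]]
det = (-3)(3) - (-4)(4) = -9 - -16 = 7
Inverse = (1/7)·[[3, 4], [-4, -3]]
= [[3/7, 4/7], [-4/7, -3/7]]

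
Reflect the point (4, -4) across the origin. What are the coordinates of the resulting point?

Reflection across origin: (4, -4) → (-4, 4)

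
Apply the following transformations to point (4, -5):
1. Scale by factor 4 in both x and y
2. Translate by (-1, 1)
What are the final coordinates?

Step 1: Scale (4, -5) by 4 → (16, -20)
Step 2: Translate by (-1, 1) → (15, -19)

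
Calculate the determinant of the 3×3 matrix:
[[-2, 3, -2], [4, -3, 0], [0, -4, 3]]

Expansion along first row:
det = -2·det([[-3,0],[-4,3]]) - 3·det([[4,0],[0,3]]) + -2·det([[4,-3],[0,-4]])
    = -2·(-3·3 - 0·-4) - 3·(4·3 - 0·0) + -2·(4·-4 - -3·0)
    = -2·-9 - 3·12 + -2·-16
    = 18 + -36 + 32 = 14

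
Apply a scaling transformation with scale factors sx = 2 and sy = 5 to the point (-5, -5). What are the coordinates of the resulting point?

Scaling matrix:
[[2, 0], [0, 5]]
Result: (-5 × 2, -5 × 5) = (-10, -25)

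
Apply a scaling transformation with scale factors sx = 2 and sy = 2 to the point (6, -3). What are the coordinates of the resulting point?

Scaling matrix:
[[2, 0], [0, 2]]
Result: (6 × 2, -3 × 2) = (12, -6)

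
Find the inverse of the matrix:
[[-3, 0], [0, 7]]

For [[a,b],[c,d]], inverse = (1/det)·[[d,-b],[-c,a]]
det = (-3)(7) - (0)(0) = -21 - 0 = -21
Inverse = (1/-21)·[[7, 0], [0, -3]]
= [[-1/3, 0], [0, 1/7]]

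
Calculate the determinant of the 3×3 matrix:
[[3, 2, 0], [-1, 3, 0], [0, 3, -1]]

Expansion along first row:
det = 3·det([[3,0],[3,-1]]) - 2·det([[-1,0],[0,-1]]) + 0·det([[-1,3],[0,3]])
    = 3·(3·-1 - 0·3) - 2·(-1·-1 - 0·0) + 0·(-1·3 - 3·0)
    = 3·-3 - 2·1 + 0·-3
    = -9 + -2 + 0 = -11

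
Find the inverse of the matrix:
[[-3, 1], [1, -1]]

For [[a,b],[c,d]], inverse = (1/det)·[[d,-b],[-c,a]]
det = (-3)(-1) - (1)(1) = 3 - 1 = 2
Inverse = (1/2)·[[-1, -1], [-1, -3]]
= [[-1/2, -1/2], [-1/2, -3/2]]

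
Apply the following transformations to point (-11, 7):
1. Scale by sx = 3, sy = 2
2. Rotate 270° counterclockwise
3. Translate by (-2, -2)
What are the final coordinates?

Step 1: Scale → (-33, 14)
Step 2: Rotate 270° → (14, 33)
Step 3: Translate → (12, 31)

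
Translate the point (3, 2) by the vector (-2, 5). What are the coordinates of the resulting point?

Translation by (-2, 5) (homogeneous matrix [[1, 0, -2], [0, 1, 5], [0, 0, 1]]):
x' = 3 + -2 = 1
y' = 2 + 5 = 7
Result: (1, 7)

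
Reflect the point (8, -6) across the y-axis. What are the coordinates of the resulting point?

Reflection across y-axis: (8, -6) → (-8, -6)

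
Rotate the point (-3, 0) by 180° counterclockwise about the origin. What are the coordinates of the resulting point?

Rotation matrix for 180°: [[cos 180°, -sin 180°], [sin 180°, cos 180°]] = [[-1, 0], [0, -1]]
[[-1, 0], [0, -1]] × [-3, 0]ᵀ = [3, 0]ᵀ
Result: (3, 0)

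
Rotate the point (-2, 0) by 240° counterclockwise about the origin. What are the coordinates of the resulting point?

Rotation matrix for 240°: [[cos 240°, -sin 240°], [sin 240°, cos 240°]] ≈ [[-0.500000, 0.866025], [-0.866025, -0.500000]]
[[-0.500000, 0.866025], [-0.866025, -0.500000]] × [-2, 0]ᵀ ≈ [1, 1.7321]ᵀ
Result: (1, 1.7321)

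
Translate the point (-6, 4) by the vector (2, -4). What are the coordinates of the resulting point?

Translation by (2, -4) (homogeneous matrix [[1, 0, 2], [0, 1, -4], [0, 0, 1]]):
x' = -6 + 2 = -4
y' = 4 + -4 = 0
Result: (-4, 0)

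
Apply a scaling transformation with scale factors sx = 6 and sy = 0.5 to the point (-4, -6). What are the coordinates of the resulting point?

Scaling matrix:
[[6, 0], [0, 0.50]]
Result: (-4 × 6, -6 × 0.5) = (-24, -3)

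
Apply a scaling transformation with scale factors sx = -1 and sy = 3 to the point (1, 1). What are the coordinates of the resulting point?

Scaling matrix:
[[-1, 0], [0, 3]]
Result: (1 × -1, 1 × 3) = (-1, 3)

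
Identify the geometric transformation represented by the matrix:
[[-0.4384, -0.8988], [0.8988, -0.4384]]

This matrix represents: rotation by 116° counterclockwise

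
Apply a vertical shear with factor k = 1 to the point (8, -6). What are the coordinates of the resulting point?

Shear matrix for vertical shear with factor k = 1:
[[1, 0], [1, 1]]
Result: (8, -6) → (8, 2)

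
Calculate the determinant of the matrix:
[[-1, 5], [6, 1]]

For a 2×2 matrix [[a, b], [c, d]], det = ad - bc
det = (-1)(1) - (5)(6) = -1 - 30 = -31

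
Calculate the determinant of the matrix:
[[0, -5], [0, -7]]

For a 2×2 matrix [[a, b], [c, d]], det = ad - bc
det = (0)(-7) - (-5)(0) = 0 - 0 = 0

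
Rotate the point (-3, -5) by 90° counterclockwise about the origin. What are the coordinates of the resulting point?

Rotation matrix for 90°: [[cos 90°, -sin 90°], [sin 90°, cos 90°]] = [[0, -1], [1, 0]]
[[0, -1], [1, 0]] × [-3, -5]ᵀ = [5, -3]ᵀ
Result: (5, -3)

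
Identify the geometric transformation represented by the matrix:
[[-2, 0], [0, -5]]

This matrix represents: non-uniform scaling by sx = -2, sy = -5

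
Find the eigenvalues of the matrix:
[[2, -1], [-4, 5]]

Characteristic equation: det(A - λI) = 0
λ² - (trace)λ + (det) = 0
trace = 2 + 5 = 7, det = (2)(5) - (-1)(-4) = 6
λ² - (7)λ + (6) = 0
λ = (7 ± √((7)² - 4·(6))) / 2 = (7 ± √25) / 2
Solving: λ = 1, 6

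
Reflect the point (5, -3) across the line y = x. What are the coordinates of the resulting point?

Reflection across line y = x: (5, -3) → (-3, 5)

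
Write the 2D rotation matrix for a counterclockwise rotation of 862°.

Rotation matrix formula: [[cos θ, -sin θ], [sin θ, cos θ]]
For θ = 862°:
cos(862°) = -0.7880
sin(862°) = 0.6157
Result: [[-0.7880, -0.6157], [0.6157, -0.7880]]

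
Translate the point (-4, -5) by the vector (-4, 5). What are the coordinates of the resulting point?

Translation by (-4, 5) (homogeneous matrix [[1, 0, -4], [0, 1, 5], [0, 0, 1]]):
x' = -4 + -4 = -8
y' = -5 + 5 = 0
Result: (-8, 0)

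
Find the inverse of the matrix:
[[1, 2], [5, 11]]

For [[a,b],[c,d]], inverse = (1/det)·[[d,-b],[-c,a]]
det = (1)(11) - (2)(5) = 11 - 10 = 1
Inverse = [[11, -2], [-5, 1]]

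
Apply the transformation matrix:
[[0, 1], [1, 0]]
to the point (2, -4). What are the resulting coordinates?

Matrix multiplication:
[[0, 1], [1, 0]] × [2, -4]ᵀ
= [(0)(2) + (1)(-4), (1)(2) + (0)(-4)]ᵀ
= [-4, 2]ᵀ
Result: (-4, 2)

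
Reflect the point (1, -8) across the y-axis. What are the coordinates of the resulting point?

Reflection across y-axis: (1, -8) → (-1, -8)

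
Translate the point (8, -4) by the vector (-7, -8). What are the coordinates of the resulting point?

Translation by (-7, -8) (homogeneous matrix [[1, 0, -7], [0, 1, -8], [0, 0, 1]]):
x' = 8 + -7 = 1
y' = -4 + -8 = -12
Result: (1, -12)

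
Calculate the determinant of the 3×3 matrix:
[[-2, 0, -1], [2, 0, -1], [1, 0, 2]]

Expansion along first row:
det = -2·det([[0,-1],[0,2]]) - 0·det([[2,-1],[1,2]]) + -1·det([[2,0],[1,0]])
    = -2·(0·2 - -1·0) - 0·(2·2 - -1·1) + -1·(2·0 - 0·1)
    = -2·0 - 0·5 + -1·0
    = 0 + 0 + 0 = 0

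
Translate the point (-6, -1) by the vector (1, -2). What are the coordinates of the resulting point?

Translation by (1, -2) (homogeneous matrix [[1, 0, 1], [0, 1, -2], [0, 0, 1]]):
x' = -6 + 1 = -5
y' = -1 + -2 = -3
Result: (-5, -3)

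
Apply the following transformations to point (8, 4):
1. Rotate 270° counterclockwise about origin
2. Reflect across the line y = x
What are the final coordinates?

Step 1: Rotate 270° → (4, -8)
Step 2: Reflect across line y = x → (-8, 4)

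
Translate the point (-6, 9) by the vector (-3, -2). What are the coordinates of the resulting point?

Translation by (-3, -2) (homogeneous matrix [[1, 0, -3], [0, 1, -2], [0, 0, 1]]):
x' = -6 + -3 = -9
y' = 9 + -2 = 7
Result: (-9, 7)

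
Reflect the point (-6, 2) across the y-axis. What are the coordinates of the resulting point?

Reflection across y-axis: (-6, 2) → (6, 2)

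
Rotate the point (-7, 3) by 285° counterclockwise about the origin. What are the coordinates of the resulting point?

Rotation matrix for 285°: [[cos 285°, -sin 285°], [sin 285°, cos 285°]] ≈ [[0.258819, 0.965926], [-0.965926, 0.258819]]
[[0.258819, 0.965926], [-0.965926, 0.258819]] × [-7, 3]ᵀ ≈ [1.0860, 7.5379]ᵀ
Result: (1.0860, 7.5379)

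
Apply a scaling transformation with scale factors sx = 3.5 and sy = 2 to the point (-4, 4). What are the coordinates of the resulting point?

Scaling matrix:
[[3.50, 0], [0, 2]]
Result: (-4 × 3.5, 4 × 2) = (-14, 8)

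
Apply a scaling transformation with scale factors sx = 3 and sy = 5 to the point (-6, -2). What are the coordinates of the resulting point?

Scaling matrix:
[[3, 0], [0, 5]]
Result: (-6 × 3, -2 × 5) = (-18, -10)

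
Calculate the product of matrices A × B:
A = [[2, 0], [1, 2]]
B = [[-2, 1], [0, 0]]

Matrix multiplication:
C[0][0] = 2×-2 + 0×0 = -4
C[0][1] = 2×1 + 0×0 = 2
C[1][0] = 1×-2 + 2×0 = -2
C[1][1] = 1×1 + 2×0 = 1
Result: [[-4, 2], [-2, 1]]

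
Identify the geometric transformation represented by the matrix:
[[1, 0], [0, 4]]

This matrix represents: non-uniform scaling by sx = 1, sy = 4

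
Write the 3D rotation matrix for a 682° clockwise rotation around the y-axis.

Rotation matrix for clockwise 682° around y-axis:
A clockwise rotation by 682° is a counterclockwise rotation by -682°.
cos(-682°) = 0.7880, sin(-682°) = 0.6157
Result: [[0.7880, 0, 0.6157], [0, 1, 0], [-0.6157, 0, 0.7880]]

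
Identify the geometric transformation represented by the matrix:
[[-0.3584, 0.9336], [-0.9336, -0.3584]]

This matrix represents: rotation by 249° counterclockwise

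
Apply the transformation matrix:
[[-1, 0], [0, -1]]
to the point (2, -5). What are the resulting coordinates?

Matrix multiplication:
[[-1, 0], [0, -1]] × [2, -5]ᵀ
= [(-1)(2) + (0)(-5), (0)(2) + (-1)(-5)]ᵀ
= [-2, 5]ᵀ
Result: (-2, 5)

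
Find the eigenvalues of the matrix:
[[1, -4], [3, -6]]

Characteristic equation: det(A - λI) = 0
λ² - (trace)λ + (det) = 0
trace = 1 + -6 = -5, det = (1)(-6) - (-4)(3) = 6
λ² - (-5)λ + (6) = 0
λ = (-5 ± √((-5)² - 4·(6))) / 2 = (-5 ± √1) / 2
Solving: λ = -3, -2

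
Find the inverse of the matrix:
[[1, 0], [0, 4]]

For [[a,b],[c,d]], inverse = (1/det)·[[d,-b],[-c,a]]
det = (1)(4) - (0)(0) = 4 - 0 = 4
Inverse = (1/4)·[[4, 0], [0, 1]]
= [[1, 0], [0, 1/4]]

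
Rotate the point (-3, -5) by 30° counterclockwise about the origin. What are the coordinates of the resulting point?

Rotation matrix for 30°: [[cos 30°, -sin 30°], [sin 30°, cos 30°]] ≈ [[0.866025, -0.500000], [0.500000, 0.866025]]
[[0.866025, -0.500000], [0.500000, 0.866025]] × [-3, -5]ᵀ ≈ [-0.0981, -5.8301]ᵀ
Result: (-0.0981, -5.8301)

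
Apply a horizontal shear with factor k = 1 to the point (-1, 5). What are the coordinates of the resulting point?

Shear matrix for horizontal shear with factor k = 1:
[[1, 1], [0, 1]]
Result: (-1, 5) → (4, 5)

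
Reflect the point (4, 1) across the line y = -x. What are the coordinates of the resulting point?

Reflection across line y = -x: (4, 1) → (-1, -4)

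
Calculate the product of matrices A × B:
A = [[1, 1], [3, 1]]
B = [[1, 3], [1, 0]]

Matrix multiplication:
C[0][0] = 1×1 + 1×1 = 2
C[0][1] = 1×3 + 1×0 = 3
C[1][0] = 3×1 + 1×1 = 4
C[1][1] = 3×3 + 1×0 = 9
Result: [[2, 3], [4, 9]]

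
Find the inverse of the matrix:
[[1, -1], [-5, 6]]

For [[a,b],[c,d]], inverse = (1/det)·[[d,-b],[-c,a]]
det = (1)(6) - (-1)(-5) = 6 - 5 = 1
Inverse = [[6, 1], [5, 1]]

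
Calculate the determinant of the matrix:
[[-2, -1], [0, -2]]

For a 2×2 matrix [[a, b], [c, d]], det = ad - bc
det = (-2)(-2) - (-1)(0) = 4 - 0 = 4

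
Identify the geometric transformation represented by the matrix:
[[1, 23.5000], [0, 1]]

This matrix represents: horizontal shear with factor 23.5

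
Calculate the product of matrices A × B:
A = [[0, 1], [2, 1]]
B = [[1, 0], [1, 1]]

Matrix multiplication:
C[0][0] = 0×1 + 1×1 = 1
C[0][1] = 0×0 + 1×1 = 1
C[1][0] = 2×1 + 1×1 = 3
C[1][1] = 2×0 + 1×1 = 1
Result: [[1, 1], [3, 1]]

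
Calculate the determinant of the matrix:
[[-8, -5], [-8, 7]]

For a 2×2 matrix [[a, b], [c, d]], det = ad - bc
det = (-8)(7) - (-5)(-8) = -56 - 40 = -96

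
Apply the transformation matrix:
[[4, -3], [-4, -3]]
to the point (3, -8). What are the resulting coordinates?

Matrix multiplication:
[[4, -3], [-4, -3]] × [3, -8]ᵀ
= [(4)(3) + (-3)(-8), (-4)(3) + (-3)(-8)]ᵀ
= [36, 12]ᵀ
Result: (36, 12)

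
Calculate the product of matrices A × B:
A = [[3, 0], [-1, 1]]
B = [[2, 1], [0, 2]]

Matrix multiplication:
C[0][0] = 3×2 + 0×0 = 6
C[0][1] = 3×1 + 0×2 = 3
C[1][0] = -1×2 + 1×0 = -2
C[1][1] = -1×1 + 1×2 = 1
Result: [[6, 3], [-2, 1]]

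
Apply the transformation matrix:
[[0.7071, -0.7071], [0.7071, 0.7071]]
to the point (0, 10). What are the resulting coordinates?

Matrix multiplication:
[[0.7071, -0.7071], [0.7071, 0.7071]] × [0, 10]ᵀ
= [(0.7071)(0) + (-0.7071)(10), (0.7071)(0) + (0.7071)(10)]ᵀ
= [-7.0710, 7.0710]ᵀ
Result: (-7.0710, 7.0710)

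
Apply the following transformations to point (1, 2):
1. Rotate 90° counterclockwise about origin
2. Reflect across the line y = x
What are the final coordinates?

Step 1: Rotate 90° → (-2, 1)
Step 2: Reflect across line y = x → (1, -2)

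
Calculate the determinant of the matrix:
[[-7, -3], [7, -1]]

For a 2×2 matrix [[a, b], [c, d]], det = ad - bc
det = (-7)(-1) - (-3)(7) = 7 - -21 = 28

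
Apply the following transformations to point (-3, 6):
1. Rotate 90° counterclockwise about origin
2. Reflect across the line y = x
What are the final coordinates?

Step 1: Rotate 90° → (-6, -3)
Step 2: Reflect across line y = x → (-3, -6)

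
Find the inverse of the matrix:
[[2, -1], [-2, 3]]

For [[a,b],[c,d]], inverse = (1/det)·[[d,-b],[-c,a]]
det = (2)(3) - (-1)(-2) = 6 - 2 = 4
Inverse = (1/4)·[[3, 1], [2, 2]]
= [[3/4, 1/4], [1/2, 1/2]]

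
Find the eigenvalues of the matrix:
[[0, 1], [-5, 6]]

Characteristic equation: det(A - λI) = 0
λ² - (trace)λ + (det) = 0
trace = 0 + 6 = 6, det = (0)(6) - (1)(-5) = 5
λ² - (6)λ + (5) = 0
λ = (6 ± √((6)² - 4·(5))) / 2 = (6 ± √16) / 2
Solving: λ = 1, 5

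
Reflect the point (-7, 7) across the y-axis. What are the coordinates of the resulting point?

Reflection across y-axis: (-7, 7) → (7, 7)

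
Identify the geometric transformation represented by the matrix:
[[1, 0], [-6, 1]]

This matrix represents: vertical shear with factor -6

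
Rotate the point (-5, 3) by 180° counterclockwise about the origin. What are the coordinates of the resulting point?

Rotation matrix for 180°: [[cos 180°, -sin 180°], [sin 180°, cos 180°]] = [[-1, 0], [0, -1]]
[[-1, 0], [0, -1]] × [-5, 3]ᵀ = [5, -3]ᵀ
Result: (5, -3)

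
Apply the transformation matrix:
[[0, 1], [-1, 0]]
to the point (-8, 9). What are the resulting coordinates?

Matrix multiplication:
[[0, 1], [-1, 0]] × [-8, 9]ᵀ
= [(0)(-8) + (1)(9), (-1)(-8) + (0)(9)]ᵀ
= [9, 8]ᵀ
Result: (9, 8)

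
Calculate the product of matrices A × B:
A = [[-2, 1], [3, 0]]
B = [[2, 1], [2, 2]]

Matrix multiplication:
C[0][0] = -2×2 + 1×2 = -2
C[0][1] = -2×1 + 1×2 = 0
C[1][0] = 3×2 + 0×2 = 6
C[1][1] = 3×1 + 0×2 = 3
Result: [[-2, 0], [6, 3]]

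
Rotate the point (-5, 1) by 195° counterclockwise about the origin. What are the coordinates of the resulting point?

Rotation matrix for 195°: [[cos 195°, -sin 195°], [sin 195°, cos 195°]] ≈ [[-0.965926, 0.258819], [-0.258819, -0.965926]]
[[-0.965926, 0.258819], [-0.258819, -0.965926]] × [-5, 1]ᵀ ≈ [5.0884, 0.3282]ᵀ
Result: (5.0884, 0.3282)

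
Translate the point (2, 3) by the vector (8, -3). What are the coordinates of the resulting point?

Translation by (8, -3) (homogeneous matrix [[1, 0, 8], [0, 1, -3], [0, 0, 1]]):
x' = 2 + 8 = 10
y' = 3 + -3 = 0
Result: (10, 0)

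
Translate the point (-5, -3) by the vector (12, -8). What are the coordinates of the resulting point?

Translation by (12, -8) (homogeneous matrix [[1, 0, 12], [0, 1, -8], [0, 0, 1]]):
x' = -5 + 12 = 7
y' = -3 + -8 = -11
Result: (7, -11)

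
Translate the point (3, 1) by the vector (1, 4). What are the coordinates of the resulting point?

Translation by (1, 4) (homogeneous matrix [[1, 0, 1], [0, 1, 4], [0, 0, 1]]):
x' = 3 + 1 = 4
y' = 1 + 4 = 5
Result: (4, 5)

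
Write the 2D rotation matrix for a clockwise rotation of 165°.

Rotation matrix formula: [[cos θ, -sin θ], [sin θ, cos θ]]
A clockwise rotation by 165° is equivalent to a counterclockwise rotation by -165°.
For θ = -165°:
cos(-165°) = -0.9659
sin(-165°) = -0.2588
Result: [[-0.9659, 0.2588], [-0.2588, -0.9659]]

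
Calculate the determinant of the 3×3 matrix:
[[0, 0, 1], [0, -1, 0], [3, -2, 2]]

Expansion along first row:
det = 0·det([[-1,0],[-2,2]]) - 0·det([[0,0],[3,2]]) + 1·det([[0,-1],[3,-2]])
    = 0·(-1·2 - 0·-2) - 0·(0·2 - 0·3) + 1·(0·-2 - -1·3)
    = 0·-2 - 0·0 + 1·3
    = 0 + 0 + 3 = 3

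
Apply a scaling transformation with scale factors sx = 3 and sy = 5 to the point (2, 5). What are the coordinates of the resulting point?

Scaling matrix:
[[3, 0], [0, 5]]
Result: (2 × 3, 5 × 5) = (6, 25)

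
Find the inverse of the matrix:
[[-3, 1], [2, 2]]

For [[a,b],[c,d]], inverse = (1/det)·[[d,-b],[-c,a]]
det = (-3)(2) - (1)(2) = -6 - 2 = -8
Inverse = (1/-8)·[[2, -1], [-2, -3]]
= [[-1/4, 1/8], [1/4, 3/8]]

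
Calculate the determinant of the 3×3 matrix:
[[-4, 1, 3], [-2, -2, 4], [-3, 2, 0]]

Expansion along first row:
det = -4·det([[-2,4],[2,0]]) - 1·det([[-2,4],[-3,0]]) + 3·det([[-2,-2],[-3,2]])
    = -4·(-2·0 - 4·2) - 1·(-2·0 - 4·-3) + 3·(-2·2 - -2·-3)
    = -4·-8 - 1·12 + 3·-10
    = 32 + -12 + -30 = -10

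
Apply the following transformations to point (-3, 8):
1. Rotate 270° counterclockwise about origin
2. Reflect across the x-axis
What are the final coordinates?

Step 1: Rotate 270° → (8, 3)
Step 2: Reflect across x-axis → (8, -3)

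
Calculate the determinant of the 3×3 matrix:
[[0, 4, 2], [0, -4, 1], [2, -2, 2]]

Expansion along first row:
det = 0·det([[-4,1],[-2,2]]) - 4·det([[0,1],[2,2]]) + 2·det([[0,-4],[2,-2]])
    = 0·(-4·2 - 1·-2) - 4·(0·2 - 1·2) + 2·(0·-2 - -4·2)
    = 0·-6 - 4·-2 + 2·8
    = 0 + 8 + 16 = 24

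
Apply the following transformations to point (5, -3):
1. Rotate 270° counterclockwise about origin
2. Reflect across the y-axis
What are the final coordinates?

Step 1: Rotate 270° → (-3, -5)
Step 2: Reflect across y-axis → (3, -5)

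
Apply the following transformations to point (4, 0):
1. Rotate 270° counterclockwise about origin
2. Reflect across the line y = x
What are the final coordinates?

Step 1: Rotate 270° → (0, -4)
Step 2: Reflect across line y = x → (-4, 0)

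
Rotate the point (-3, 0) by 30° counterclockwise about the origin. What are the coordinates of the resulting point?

Rotation matrix for 30°: [[cos 30°, -sin 30°], [sin 30°, cos 30°]] ≈ [[0.866025, -0.500000], [0.500000, 0.866025]]
[[0.866025, -0.500000], [0.500000, 0.866025]] × [-3, 0]ᵀ ≈ [-2.5981, -1.5000]ᵀ
Result: (-2.5981, -1.5000)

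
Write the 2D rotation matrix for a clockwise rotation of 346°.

Rotation matrix formula: [[cos θ, -sin θ], [sin θ, cos θ]]
A clockwise rotation by 346° is equivalent to a counterclockwise rotation by -346°.
For θ = -346°:
cos(-346°) = 0.9703
sin(-346°) = 0.2419
Result: [[0.9703, -0.2419], [0.2419, 0.9703]]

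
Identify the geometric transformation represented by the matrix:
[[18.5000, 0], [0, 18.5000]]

This matrix represents: uniform scaling by factor 18.5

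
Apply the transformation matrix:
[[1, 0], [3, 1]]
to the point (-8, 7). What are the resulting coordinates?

Matrix multiplication:
[[1, 0], [3, 1]] × [-8, 7]ᵀ
= [(1)(-8) + (0)(7), (3)(-8) + (1)(7)]ᵀ
= [-8, -17]ᵀ
Result: (-8, -17)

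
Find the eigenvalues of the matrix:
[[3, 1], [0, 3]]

Characteristic equation: det(A - λI) = 0
λ² - (trace)λ + (det) = 0
trace = 3 + 3 = 6, det = (3)(3) - (1)(0) = 9
λ² - (6)λ + (9) = 0
λ = (6 ± √((6)² - 4·(9))) / 2 = (6 ± √0) / 2
Solving: λ = 3, 3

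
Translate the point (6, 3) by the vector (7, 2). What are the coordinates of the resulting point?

Translation by (7, 2) (homogeneous matrix [[1, 0, 7], [0, 1, 2], [0, 0, 1]]):
x' = 6 + 7 = 13
y' = 3 + 2 = 5
Result: (13, 5)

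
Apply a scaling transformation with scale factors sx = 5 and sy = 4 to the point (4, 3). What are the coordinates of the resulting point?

Scaling matrix:
[[5, 0], [0, 4]]
Result: (4 × 5, 3 × 4) = (20, 12)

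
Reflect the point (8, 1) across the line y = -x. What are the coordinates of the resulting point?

Reflection across line y = -x: (8, 1) → (-1, -8)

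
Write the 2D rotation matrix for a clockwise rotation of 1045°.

Rotation matrix formula: [[cos θ, -sin θ], [sin θ, cos θ]]
A clockwise rotation by 1045° is equivalent to a counterclockwise rotation by -1045°.
For θ = -1045°:
cos(-1045°) = 0.8192
sin(-1045°) = 0.5736
Result: [[0.8192, -0.5736], [0.5736, 0.8192]]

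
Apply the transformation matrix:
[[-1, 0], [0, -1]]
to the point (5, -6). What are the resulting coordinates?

Matrix multiplication:
[[-1, 0], [0, -1]] × [5, -6]ᵀ
= [(-1)(5) + (0)(-6), (0)(5) + (-1)(-6)]ᵀ
= [-5, 6]ᵀ
Result: (-5, 6)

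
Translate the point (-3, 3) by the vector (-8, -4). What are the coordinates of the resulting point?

Translation by (-8, -4) (homogeneous matrix [[1, 0, -8], [0, 1, -4], [0, 0, 1]]):
x' = -3 + -8 = -11
y' = 3 + -4 = -1
Result: (-11, -1)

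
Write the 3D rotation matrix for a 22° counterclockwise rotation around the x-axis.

Rotation matrix for counterclockwise 22° around x-axis:
cos(22°) = 0.9272, sin(22°) = 0.3746
Result: [[1, 0, 0], [0, 0.9272, -0.3746], [0, 0.3746, 0.9272]]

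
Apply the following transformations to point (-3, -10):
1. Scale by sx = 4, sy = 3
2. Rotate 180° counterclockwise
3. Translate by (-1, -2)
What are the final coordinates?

Step 1: Scale → (-12, -30)
Step 2: Rotate 180° → (12, 30)
Step 3: Translate → (11, 28)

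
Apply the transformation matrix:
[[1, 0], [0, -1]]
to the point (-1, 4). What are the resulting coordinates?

Matrix multiplication:
[[1, 0], [0, -1]] × [-1, 4]ᵀ
= [(1)(-1) + (0)(4), (0)(-1) + (-1)(4)]ᵀ
= [-1, -4]ᵀ
Result: (-1, -4)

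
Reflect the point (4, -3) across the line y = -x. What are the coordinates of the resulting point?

Reflection across line y = -x: (4, -3) → (3, -4)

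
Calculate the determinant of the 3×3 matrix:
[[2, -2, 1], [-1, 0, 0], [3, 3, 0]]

Expansion along first row:
det = 2·det([[0,0],[3,0]]) - -2·det([[-1,0],[3,0]]) + 1·det([[-1,0],[3,3]])
    = 2·(0·0 - 0·3) - -2·(-1·0 - 0·3) + 1·(-1·3 - 0·3)
    = 2·0 - -2·0 + 1·-3
    = 0 + 0 + -3 = -3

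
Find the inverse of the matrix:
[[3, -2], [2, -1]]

For [[a,b],[c,d]], inverse = (1/det)·[[d,-b],[-c,a]]
det = (3)(-1) - (-2)(2) = -3 - -4 = 1
Inverse = [[-1, 2], [-2, 3]]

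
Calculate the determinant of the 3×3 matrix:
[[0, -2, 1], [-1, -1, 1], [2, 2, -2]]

Expansion along first row:
det = 0·det([[-1,1],[2,-2]]) - -2·det([[-1,1],[2,-2]]) + 1·det([[-1,-1],[2,2]])
    = 0·(-1·-2 - 1·2) - -2·(-1·-2 - 1·2) + 1·(-1·2 - -1·2)
    = 0·0 - -2·0 + 1·0
    = 0 + 0 + 0 = 0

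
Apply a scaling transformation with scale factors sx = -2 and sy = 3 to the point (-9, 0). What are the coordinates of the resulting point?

Scaling matrix:
[[-2, 0], [0, 3]]
Result: (-9 × -2, 0 × 3) = (18, 0)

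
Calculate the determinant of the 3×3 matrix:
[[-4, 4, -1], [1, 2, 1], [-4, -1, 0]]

Expansion along first row:
det = -4·det([[2,1],[-1,0]]) - 4·det([[1,1],[-4,0]]) + -1·det([[1,2],[-4,-1]])
    = -4·(2·0 - 1·-1) - 4·(1·0 - 1·-4) + -1·(1·-1 - 2·-4)
    = -4·1 - 4·4 + -1·7
    = -4 + -16 + -7 = -27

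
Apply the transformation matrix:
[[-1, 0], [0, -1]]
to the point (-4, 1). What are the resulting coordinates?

Matrix multiplication:
[[-1, 0], [0, -1]] × [-4, 1]ᵀ
= [(-1)(-4) + (0)(1), (0)(-4) + (-1)(1)]ᵀ
= [4, -1]ᵀ
Result: (4, -1)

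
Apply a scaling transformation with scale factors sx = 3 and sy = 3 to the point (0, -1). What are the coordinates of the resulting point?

Scaling matrix:
[[3, 0], [0, 3]]
Result: (0 × 3, -1 × 3) = (0, -3)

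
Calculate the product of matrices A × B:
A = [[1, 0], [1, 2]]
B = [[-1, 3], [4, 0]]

Matrix multiplication:
C[0][0] = 1×-1 + 0×4 = -1
C[0][1] = 1×3 + 0×0 = 3
C[1][0] = 1×-1 + 2×4 = 7
C[1][1] = 1×3 + 2×0 = 3
Result: [[-1, 3], [7, 3]]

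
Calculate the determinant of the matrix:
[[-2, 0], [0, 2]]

For a 2×2 matrix [[a, b], [c, d]], det = ad - bc
det = (-2)(2) - (0)(0) = -4 - 0 = -4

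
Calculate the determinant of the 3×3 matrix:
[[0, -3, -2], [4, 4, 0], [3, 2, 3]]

Expansion along first row:
det = 0·det([[4,0],[2,3]]) - -3·det([[4,0],[3,3]]) + -2·det([[4,4],[3,2]])
    = 0·(4·3 - 0·2) - -3·(4·3 - 0·3) + -2·(4·2 - 4·3)
    = 0·12 - -3·12 + -2·-4
    = 0 + 36 + 8 = 44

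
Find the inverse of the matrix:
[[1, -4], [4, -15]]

For [[a,b],[c,d]], inverse = (1/det)·[[d,-b],[-c,a]]
det = (1)(-15) - (-4)(4) = -15 - -16 = 1
Inverse = [[-15, 4], [-4, 1]]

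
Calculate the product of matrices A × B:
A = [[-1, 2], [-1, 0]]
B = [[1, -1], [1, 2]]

Matrix multiplication:
C[0][0] = -1×1 + 2×1 = 1
C[0][1] = -1×-1 + 2×2 = 5
C[1][0] = -1×1 + 0×1 = -1
C[1][1] = -1×-1 + 0×2 = 1
Result: [[1, 5], [-1, 1]]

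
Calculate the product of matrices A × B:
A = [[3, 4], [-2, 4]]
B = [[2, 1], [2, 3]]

Matrix multiplication:
C[0][0] = 3×2 + 4×2 = 14
C[0][1] = 3×1 + 4×3 = 15
C[1][0] = -2×2 + 4×2 = 4
C[1][1] = -2×1 + 4×3 = 10
Result: [[14, 15], [4, 10]]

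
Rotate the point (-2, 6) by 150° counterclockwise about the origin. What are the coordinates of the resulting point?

Rotation matrix for 150°: [[cos 150°, -sin 150°], [sin 150°, cos 150°]] ≈ [[-0.866025, -0.500000], [0.500000, -0.866025]]
[[-0.866025, -0.500000], [0.500000, -0.866025]] × [-2, 6]ᵀ ≈ [-1.2679, -6.1962]ᵀ
Result: (-1.2679, -6.1962)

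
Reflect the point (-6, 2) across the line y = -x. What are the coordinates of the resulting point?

Reflection across line y = -x: (-6, 2) → (-2, 6)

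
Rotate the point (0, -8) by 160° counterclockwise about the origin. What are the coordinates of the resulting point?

Rotation matrix for 160°: [[cos 160°, -sin 160°], [sin 160°, cos 160°]] ≈ [[-0.939693, -0.342020], [0.342020, -0.939693]]
[[-0.939693, -0.342020], [0.342020, -0.939693]] × [0, -8]ᵀ ≈ [2.7362, 7.5175]ᵀ
Result: (2.7362, 7.5175)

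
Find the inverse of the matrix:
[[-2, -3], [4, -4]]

For [[a,b],[c,d]], inverse = (1/det)·[[d,-b],[-c,a]]
det = (-2)(-4) - (-3)(4) = 8 - -12 = 20
Inverse = (1/20)·[[-4, 3], [-4, -2]]
= [[-1/5, 3/20], [-1/5, -1/10]]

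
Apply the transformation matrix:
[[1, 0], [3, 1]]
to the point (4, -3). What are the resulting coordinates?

Matrix multiplication:
[[1, 0], [3, 1]] × [4, -3]ᵀ
= [(1)(4) + (0)(-3), (3)(4) + (1)(-3)]ᵀ
= [4, 9]ᵀ
Result: (4, 9)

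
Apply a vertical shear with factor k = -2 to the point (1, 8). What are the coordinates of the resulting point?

Shear matrix for vertical shear with factor k = -2:
[[1, 0], [-2, 1]]
Result: (1, 8) → (1, 6)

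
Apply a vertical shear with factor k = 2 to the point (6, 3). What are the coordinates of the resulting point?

Shear matrix for vertical shear with factor k = 2:
[[1, 0], [2, 1]]
Result: (6, 3) → (6, 15)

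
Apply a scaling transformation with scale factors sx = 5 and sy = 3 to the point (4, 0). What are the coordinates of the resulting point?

Scaling matrix:
[[5, 0], [0, 3]]
Result: (4 × 5, 0 × 3) = (20, 0)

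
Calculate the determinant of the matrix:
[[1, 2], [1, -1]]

For a 2×2 matrix [[a, b], [c, d]], det = ad - bc
det = (1)(-1) - (2)(1) = -1 - 2 = -3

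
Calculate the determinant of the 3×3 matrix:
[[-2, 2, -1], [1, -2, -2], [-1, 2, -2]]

Expansion along first row:
det = -2·det([[-2,-2],[2,-2]]) - 2·det([[1,-2],[-1,-2]]) + -1·det([[1,-2],[-1,2]])
    = -2·(-2·-2 - -2·2) - 2·(1·-2 - -2·-1) + -1·(1·2 - -2·-1)
    = -2·8 - 2·-4 + -1·0
    = -16 + 8 + 0 = -8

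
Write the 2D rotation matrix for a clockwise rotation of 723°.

Rotation matrix formula: [[cos θ, -sin θ], [sin θ, cos θ]]
A clockwise rotation by 723° is equivalent to a counterclockwise rotation by -723°.
For θ = -723°:
cos(-723°) = 0.9986
sin(-723°) = -0.0523
Result: [[0.9986, 0.0523], [-0.0523, 0.9986]]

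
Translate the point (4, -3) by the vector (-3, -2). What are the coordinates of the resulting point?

Translation by (-3, -2) (homogeneous matrix [[1, 0, -3], [0, 1, -2], [0, 0, 1]]):
x' = 4 + -3 = 1
y' = -3 + -2 = -5
Result: (1, -5)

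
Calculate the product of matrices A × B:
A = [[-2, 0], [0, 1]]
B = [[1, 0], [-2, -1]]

Matrix multiplication:
C[0][0] = -2×1 + 0×-2 = -2
C[0][1] = -2×0 + 0×-1 = 0
C[1][0] = 0×1 + 1×-2 = -2
C[1][1] = 0×0 + 1×-1 = -1
Result: [[-2, 0], [-2, -1]]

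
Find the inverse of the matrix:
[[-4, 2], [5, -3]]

For [[a,b],[c,d]], inverse = (1/det)·[[d,-b],[-c,a]]
det = (-4)(-3) - (2)(5) = 12 - 10 = 2
Inverse = (1/2)·[[-3, -2], [-5, -4]]
= [[-3/2, -1], [-5/2, -2]]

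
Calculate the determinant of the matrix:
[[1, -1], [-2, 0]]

For a 2×2 matrix [[a, b], [c, d]], det = ad - bc
det = (1)(0) - (-1)(-2) = 0 - 2 = -2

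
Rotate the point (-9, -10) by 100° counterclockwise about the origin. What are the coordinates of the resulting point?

Rotation matrix for 100°: [[cos 100°, -sin 100°], [sin 100°, cos 100°]] ≈ [[-0.173648, -0.984808], [0.984808, -0.173648]]
[[-0.173648, -0.984808], [0.984808, -0.173648]] × [-9, -10]ᵀ ≈ [11.4109, -7.1268]ᵀ
Result: (11.4109, -7.1268)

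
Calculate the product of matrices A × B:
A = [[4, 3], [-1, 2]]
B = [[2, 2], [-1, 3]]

Matrix multiplication:
C[0][0] = 4×2 + 3×-1 = 5
C[0][1] = 4×2 + 3×3 = 17
C[1][0] = -1×2 + 2×-1 = -4
C[1][1] = -1×2 + 2×3 = 4
Result: [[5, 17], [-4, 4]]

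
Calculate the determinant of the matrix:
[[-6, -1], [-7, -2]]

For a 2×2 matrix [[a, b], [c, d]], det = ad - bc
det = (-6)(-2) - (-1)(-7) = 12 - 7 = 5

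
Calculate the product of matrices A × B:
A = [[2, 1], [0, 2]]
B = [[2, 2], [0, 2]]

Matrix multiplication:
C[0][0] = 2×2 + 1×0 = 4
C[0][1] = 2×2 + 1×2 = 6
C[1][0] = 0×2 + 2×0 = 0
C[1][1] = 0×2 + 2×2 = 4
Result: [[4, 6], [0, 4]]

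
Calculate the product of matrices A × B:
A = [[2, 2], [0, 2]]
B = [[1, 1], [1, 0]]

Matrix multiplication:
C[0][0] = 2×1 + 2×1 = 4
C[0][1] = 2×1 + 2×0 = 2
C[1][0] = 0×1 + 2×1 = 2
C[1][1] = 0×1 + 2×0 = 0
Result: [[4, 2], [2, 0]]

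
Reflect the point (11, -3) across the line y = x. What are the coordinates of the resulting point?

Reflection across line y = x: (11, -3) → (-3, 11)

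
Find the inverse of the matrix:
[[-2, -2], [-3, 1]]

For [[a,b],[c,d]], inverse = (1/det)·[[d,-b],[-c,a]]
det = (-2)(1) - (-2)(-3) = -2 - 6 = -8
Inverse = (1/-8)·[[1, 2], [3, -2]]
= [[-1/8, -1/4], [-3/8, 1/4]]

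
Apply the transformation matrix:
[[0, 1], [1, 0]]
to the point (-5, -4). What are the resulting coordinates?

Matrix multiplication:
[[0, 1], [1, 0]] × [-5, -4]ᵀ
= [(0)(-5) + (1)(-4), (1)(-5) + (0)(-4)]ᵀ
= [-4, -5]ᵀ
Result: (-4, -5)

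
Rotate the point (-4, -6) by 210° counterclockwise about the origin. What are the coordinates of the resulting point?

Rotation matrix for 210°: [[cos 210°, -sin 210°], [sin 210°, cos 210°]] ≈ [[-0.866025, 0.500000], [-0.500000, -0.866025]]
[[-0.866025, 0.500000], [-0.500000, -0.866025]] × [-4, -6]ᵀ ≈ [0.4641, 7.1962]ᵀ
Result: (0.4641, 7.1962)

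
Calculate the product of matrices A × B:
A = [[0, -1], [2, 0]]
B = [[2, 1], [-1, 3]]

Matrix multiplication:
C[0][0] = 0×2 + -1×-1 = 1
C[0][1] = 0×1 + -1×3 = -3
C[1][0] = 2×2 + 0×-1 = 4
C[1][1] = 2×1 + 0×3 = 2
Result: [[1, -3], [4, 2]]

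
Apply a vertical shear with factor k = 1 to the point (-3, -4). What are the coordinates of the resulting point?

Shear matrix for vertical shear with factor k = 1:
[[1, 0], [1, 1]]
Result: (-3, -4) → (-3, -7)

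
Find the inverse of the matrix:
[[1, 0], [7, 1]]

For [[a,b],[c,d]], inverse = (1/det)·[[d,-b],[-c,a]]
det = (1)(1) - (0)(7) = 1 - 0 = 1
Inverse = [[1, 0], [-7, 1]]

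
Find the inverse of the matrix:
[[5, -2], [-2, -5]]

For [[a,b],[c,d]], inverse = (1/det)·[[d,-b],[-c,a]]
det = (5)(-5) - (-2)(-2) = -25 - 4 = -29
Inverse = (1/-29)·[[-5, 2], [2, 5]]
= [[5/29, -2/29], [-2/29, -5/29]]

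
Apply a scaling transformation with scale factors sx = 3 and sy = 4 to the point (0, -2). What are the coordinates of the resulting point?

Scaling matrix:
[[3, 0], [0, 4]]
Result: (0 × 3, -2 × 4) = (0, -8)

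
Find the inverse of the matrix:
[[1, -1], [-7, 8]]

For [[a,b],[c,d]], inverse = (1/det)·[[d,-b],[-c,a]]
det = (1)(8) - (-1)(-7) = 8 - 7 = 1
Inverse = [[8, 1], [7, 1]]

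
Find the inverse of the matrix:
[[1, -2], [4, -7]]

For [[a,b],[c,d]], inverse = (1/det)·[[d,-b],[-c,a]]
det = (1)(-7) - (-2)(4) = -7 - -8 = 1
Inverse = [[-7, 2], [-4, 1]]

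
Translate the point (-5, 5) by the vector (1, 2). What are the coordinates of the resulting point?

Translation by (1, 2) (homogeneous matrix [[1, 0, 1], [0, 1, 2], [0, 0, 1]]):
x' = -5 + 1 = -4
y' = 5 + 2 = 7
Result: (-4, 7)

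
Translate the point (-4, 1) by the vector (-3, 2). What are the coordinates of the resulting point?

Translation by (-3, 2) (homogeneous matrix [[1, 0, -3], [0, 1, 2], [0, 0, 1]]):
x' = -4 + -3 = -7
y' = 1 + 2 = 3
Result: (-7, 3)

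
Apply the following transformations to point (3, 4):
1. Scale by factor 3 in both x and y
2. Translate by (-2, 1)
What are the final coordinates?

Step 1: Scale (3, 4) by 3 → (9, 12)
Step 2: Translate by (-2, 1) → (7, 13)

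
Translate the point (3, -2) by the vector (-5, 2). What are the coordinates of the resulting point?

Translation by (-5, 2) (homogeneous matrix [[1, 0, -5], [0, 1, 2], [0, 0, 1]]):
x' = 3 + -5 = -2
y' = -2 + 2 = 0
Result: (-2, 0)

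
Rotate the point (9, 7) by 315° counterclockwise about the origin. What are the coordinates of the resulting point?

Rotation matrix for 315°: [[cos 315°, -sin 315°], [sin 315°, cos 315°]] ≈ [[0.707107, 0.707107], [-0.707107, 0.707107]]
[[0.707107, 0.707107], [-0.707107, 0.707107]] × [9, 7]ᵀ ≈ [11.3137, -1.4142]ᵀ
Result: (11.3137, -1.4142)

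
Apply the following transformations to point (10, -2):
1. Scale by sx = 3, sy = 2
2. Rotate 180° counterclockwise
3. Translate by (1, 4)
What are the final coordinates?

Step 1: Scale → (30, -4)
Step 2: Rotate 180° → (-30, 4)
Step 3: Translate → (-29, 8)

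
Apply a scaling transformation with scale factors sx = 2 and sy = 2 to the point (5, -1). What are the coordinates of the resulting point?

Scaling matrix:
[[2, 0], [0, 2]]
Result: (5 × 2, -1 × 2) = (10, -2)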